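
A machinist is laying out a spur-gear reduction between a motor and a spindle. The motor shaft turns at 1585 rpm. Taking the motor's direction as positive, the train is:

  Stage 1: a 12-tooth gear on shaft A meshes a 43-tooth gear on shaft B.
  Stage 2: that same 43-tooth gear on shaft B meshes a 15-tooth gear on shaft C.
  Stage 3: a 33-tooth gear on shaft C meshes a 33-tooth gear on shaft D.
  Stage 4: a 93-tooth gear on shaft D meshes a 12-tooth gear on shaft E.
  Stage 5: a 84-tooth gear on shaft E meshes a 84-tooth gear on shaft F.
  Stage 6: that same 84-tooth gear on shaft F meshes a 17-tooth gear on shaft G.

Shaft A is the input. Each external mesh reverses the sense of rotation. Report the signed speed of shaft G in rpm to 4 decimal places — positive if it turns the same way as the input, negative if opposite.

Stage 1 [12T→43T]: ω = 1585.0000×12/43 = 442.3256 rpm, dir flips to −; running = −442.3256
Stage 2 [43T→15T]: ω = 442.3256×43/15 = 1268.0000 rpm, dir flips to +; running = +1268.0000
Stage 3 [33T→33T]: ω = 1268.0000×33/33 = 1268.0000 rpm, dir flips to −; running = −1268.0000
Stage 4 [93T→12T]: ω = 1268.0000×93/12 = 9827.0000 rpm, dir flips to +; running = +9827.0000
Stage 5 [84T→84T]: ω = 9827.0000×84/84 = 9827.0000 rpm, dir flips to −; running = −9827.0000
Stage 6 [84T→17T]: ω = 9827.0000×84/17 = 48556.9412 rpm, dir flips to +; running = +48556.9412

+48556.9412 rpm (same as input, |ω| = 48556.9412 rpm)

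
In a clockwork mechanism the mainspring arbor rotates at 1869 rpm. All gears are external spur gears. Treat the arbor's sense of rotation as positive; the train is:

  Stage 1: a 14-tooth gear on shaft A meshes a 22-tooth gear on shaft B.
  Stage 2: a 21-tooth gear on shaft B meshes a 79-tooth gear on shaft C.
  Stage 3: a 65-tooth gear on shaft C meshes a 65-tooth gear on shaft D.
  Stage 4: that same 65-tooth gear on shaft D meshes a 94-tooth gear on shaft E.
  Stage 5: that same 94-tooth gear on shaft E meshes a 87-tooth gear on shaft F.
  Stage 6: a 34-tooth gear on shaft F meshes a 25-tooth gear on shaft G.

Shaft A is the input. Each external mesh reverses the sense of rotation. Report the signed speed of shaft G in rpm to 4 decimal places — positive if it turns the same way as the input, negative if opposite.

+321.2476 rpm (same as input, |ω| = 321.2476 rpm)

Stage 1 [14T→22T]: ω = 1869.0000×14/22 = 1189.3636 rpm, dir flips to −; running = −1189.3636
Stage 2 [21T→79T]: ω = 1189.3636×21/79 = 316.1600 rpm, dir flips to +; running = +316.1600
Stage 3 [65T→65T]: ω = 316.1600×65/65 = 316.1600 rpm, dir flips to −; running = −316.1600
Stage 4 [65T→94T]: ω = 316.1600×65/94 = 218.6212 rpm, dir flips to +; running = +218.6212
Stage 5 [94T→87T]: ω = 218.6212×94/87 = 236.2115 rpm, dir flips to −; running = −236.2115
Stage 6 [34T→25T]: ω = 236.2115×34/25 = 321.2476 rpm, dir flips to +; running = +321.2476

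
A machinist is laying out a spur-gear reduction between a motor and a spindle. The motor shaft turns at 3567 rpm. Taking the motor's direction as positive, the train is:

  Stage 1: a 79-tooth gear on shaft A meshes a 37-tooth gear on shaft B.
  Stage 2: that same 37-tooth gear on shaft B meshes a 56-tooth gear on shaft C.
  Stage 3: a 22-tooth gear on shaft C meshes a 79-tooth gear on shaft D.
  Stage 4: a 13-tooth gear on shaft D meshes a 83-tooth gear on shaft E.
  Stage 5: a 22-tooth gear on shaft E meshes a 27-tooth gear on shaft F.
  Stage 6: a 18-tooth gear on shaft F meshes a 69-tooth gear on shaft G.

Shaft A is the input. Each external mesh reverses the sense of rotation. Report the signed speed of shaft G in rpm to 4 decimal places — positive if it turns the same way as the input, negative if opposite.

Stage 1 [79T→37T]: ω = 3567.0000×79/37 = 7616.0270 rpm, dir flips to −; running = −7616.0270
Stage 2 [37T→56T]: ω = 7616.0270×37/56 = 5032.0179 rpm, dir flips to +; running = +5032.0179
Stage 3 [22T→79T]: ω = 5032.0179×22/79 = 1401.3214 rpm, dir flips to −; running = −1401.3214
Stage 4 [13T→83T]: ω = 1401.3214×13/83 = 219.4841 rpm, dir flips to +; running = +219.4841
Stage 5 [22T→27T]: ω = 219.4841×22/27 = 178.8389 rpm, dir flips to −; running = −178.8389
Stage 6 [18T→69T]: ω = 178.8389×18/69 = 46.6536 rpm, dir flips to +; running = +46.6536

+46.6536 rpm (same as input, |ω| = 46.6536 rpm)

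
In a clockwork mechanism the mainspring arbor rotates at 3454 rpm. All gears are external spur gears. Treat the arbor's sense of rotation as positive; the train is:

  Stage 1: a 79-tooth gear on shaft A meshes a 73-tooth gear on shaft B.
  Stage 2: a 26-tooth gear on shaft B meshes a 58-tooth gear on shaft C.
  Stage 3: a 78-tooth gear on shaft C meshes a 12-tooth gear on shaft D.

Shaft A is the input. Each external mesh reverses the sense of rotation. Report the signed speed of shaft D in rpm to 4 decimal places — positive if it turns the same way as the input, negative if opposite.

Stage 1 [79T→73T]: ω = 3454.0000×79/73 = 3737.8904 rpm, dir flips to −; running = −3737.8904
Stage 2 [26T→58T]: ω = 3737.8904×26/58 = 1675.6060 rpm, dir flips to +; running = +1675.6060
Stage 3 [78T→12T]: ω = 1675.6060×78/12 = 10891.4393 rpm, dir flips to −; running = −10891.4393

-10891.4393 rpm (opposite to input, |ω| = 10891.4393 rpm)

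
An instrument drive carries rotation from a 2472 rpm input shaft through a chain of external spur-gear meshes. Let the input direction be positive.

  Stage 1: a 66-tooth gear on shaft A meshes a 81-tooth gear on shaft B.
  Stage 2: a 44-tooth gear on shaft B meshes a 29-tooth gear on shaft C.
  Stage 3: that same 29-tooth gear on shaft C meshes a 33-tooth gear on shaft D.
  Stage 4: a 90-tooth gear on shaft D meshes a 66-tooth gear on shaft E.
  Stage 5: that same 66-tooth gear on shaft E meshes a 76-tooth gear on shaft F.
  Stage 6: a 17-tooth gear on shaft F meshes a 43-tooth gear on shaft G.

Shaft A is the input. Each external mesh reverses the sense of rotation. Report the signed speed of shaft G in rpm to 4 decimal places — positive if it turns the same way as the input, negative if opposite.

Stage 1 [66T→81T]: ω = 2472.0000×66/81 = 2014.2222 rpm, dir flips to −; running = −2014.2222
Stage 2 [44T→29T]: ω = 2014.2222×44/29 = 3056.0613 rpm, dir flips to +; running = +3056.0613
Stage 3 [29T→33T]: ω = 3056.0613×29/33 = 2685.6296 rpm, dir flips to −; running = −2685.6296
Stage 4 [90T→66T]: ω = 2685.6296×90/66 = 3662.2222 rpm, dir flips to +; running = +3662.2222
Stage 5 [66T→76T]: ω = 3662.2222×66/76 = 3180.3509 rpm, dir flips to −; running = −3180.3509
Stage 6 [17T→43T]: ω = 3180.3509×17/43 = 1257.3480 rpm, dir flips to +; running = +1257.3480

+1257.3480 rpm (same as input, |ω| = 1257.3480 rpm)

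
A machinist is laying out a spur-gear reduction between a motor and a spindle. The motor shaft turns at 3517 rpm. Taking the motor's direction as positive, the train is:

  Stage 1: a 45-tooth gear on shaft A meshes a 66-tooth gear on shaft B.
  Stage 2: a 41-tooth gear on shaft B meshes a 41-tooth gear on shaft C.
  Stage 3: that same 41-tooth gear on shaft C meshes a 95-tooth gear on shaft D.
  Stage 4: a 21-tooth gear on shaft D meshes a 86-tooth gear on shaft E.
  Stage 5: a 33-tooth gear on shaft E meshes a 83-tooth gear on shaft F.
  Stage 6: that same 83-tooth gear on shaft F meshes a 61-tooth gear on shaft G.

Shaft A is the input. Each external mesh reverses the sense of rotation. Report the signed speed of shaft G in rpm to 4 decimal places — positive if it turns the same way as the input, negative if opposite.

+136.7118 rpm (same as input, |ω| = 136.7118 rpm)

Stage 1 [45T→66T]: ω = 3517.0000×45/66 = 2397.9545 rpm, dir flips to −; running = −2397.9545
Stage 2 [41T→41T]: ω = 2397.9545×41/41 = 2397.9545 rpm, dir flips to +; running = +2397.9545
Stage 3 [41T→95T]: ω = 2397.9545×41/95 = 1034.9067 rpm, dir flips to −; running = −1034.9067
Stage 4 [21T→86T]: ω = 1034.9067×21/86 = 252.7098 rpm, dir flips to +; running = +252.7098
Stage 5 [33T→83T]: ω = 252.7098×33/83 = 100.4750 rpm, dir flips to −; running = −100.4750
Stage 6 [83T→61T]: ω = 100.4750×83/61 = 136.7118 rpm, dir flips to +; running = +136.7118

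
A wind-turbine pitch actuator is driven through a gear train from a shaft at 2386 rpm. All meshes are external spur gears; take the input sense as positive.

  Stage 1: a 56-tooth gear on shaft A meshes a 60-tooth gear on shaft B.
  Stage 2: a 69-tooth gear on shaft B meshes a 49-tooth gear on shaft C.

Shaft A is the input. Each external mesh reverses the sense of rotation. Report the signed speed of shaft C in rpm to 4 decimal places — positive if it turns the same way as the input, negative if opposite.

Stage 1 [56T→60T]: ω = 2386.0000×56/60 = 2226.9333 rpm, dir flips to −; running = −2226.9333
Stage 2 [69T→49T]: ω = 2226.9333×69/49 = 3135.8857 rpm, dir flips to +; running = +3135.8857

+3135.8857 rpm (same as input, |ω| = 3135.8857 rpm)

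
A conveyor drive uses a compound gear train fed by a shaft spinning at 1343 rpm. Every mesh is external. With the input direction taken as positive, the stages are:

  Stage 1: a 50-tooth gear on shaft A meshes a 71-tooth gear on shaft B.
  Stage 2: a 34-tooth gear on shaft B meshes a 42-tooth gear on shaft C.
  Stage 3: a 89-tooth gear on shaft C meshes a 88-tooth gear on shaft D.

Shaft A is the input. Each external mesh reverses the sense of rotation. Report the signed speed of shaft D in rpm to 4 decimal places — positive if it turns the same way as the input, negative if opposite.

-774.3274 rpm (opposite to input, |ω| = 774.3274 rpm)

Stage 1 [50T→71T]: ω = 1343.0000×50/71 = 945.7746 rpm, dir flips to −; running = −945.7746
Stage 2 [34T→42T]: ω = 945.7746×34/42 = 765.6271 rpm, dir flips to +; running = +765.6271
Stage 3 [89T→88T]: ω = 765.6271×89/88 = 774.3274 rpm, dir flips to −; running = −774.3274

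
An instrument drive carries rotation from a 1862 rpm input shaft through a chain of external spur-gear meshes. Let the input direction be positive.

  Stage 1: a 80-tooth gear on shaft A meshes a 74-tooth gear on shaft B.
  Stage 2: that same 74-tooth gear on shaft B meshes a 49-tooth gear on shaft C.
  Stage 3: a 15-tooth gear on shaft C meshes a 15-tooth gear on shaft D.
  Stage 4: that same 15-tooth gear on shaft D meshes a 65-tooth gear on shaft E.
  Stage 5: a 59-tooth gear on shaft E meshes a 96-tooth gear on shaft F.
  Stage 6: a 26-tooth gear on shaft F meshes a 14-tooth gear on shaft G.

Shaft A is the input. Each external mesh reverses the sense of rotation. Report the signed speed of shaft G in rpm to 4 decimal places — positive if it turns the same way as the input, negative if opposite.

Stage 1 [80T→74T]: ω = 1862.0000×80/74 = 2012.9730 rpm, dir flips to −; running = −2012.9730
Stage 2 [74T→49T]: ω = 2012.9730×74/49 = 3040.0000 rpm, dir flips to +; running = +3040.0000
Stage 3 [15T→15T]: ω = 3040.0000×15/15 = 3040.0000 rpm, dir flips to −; running = −3040.0000
Stage 4 [15T→65T]: ω = 3040.0000×15/65 = 701.5385 rpm, dir flips to +; running = +701.5385
Stage 5 [59T→96T]: ω = 701.5385×59/96 = 431.1538 rpm, dir flips to −; running = −431.1538
Stage 6 [26T→14T]: ω = 431.1538×26/14 = 800.7143 rpm, dir flips to +; running = +800.7143

+800.7143 rpm (same as input, |ω| = 800.7143 rpm)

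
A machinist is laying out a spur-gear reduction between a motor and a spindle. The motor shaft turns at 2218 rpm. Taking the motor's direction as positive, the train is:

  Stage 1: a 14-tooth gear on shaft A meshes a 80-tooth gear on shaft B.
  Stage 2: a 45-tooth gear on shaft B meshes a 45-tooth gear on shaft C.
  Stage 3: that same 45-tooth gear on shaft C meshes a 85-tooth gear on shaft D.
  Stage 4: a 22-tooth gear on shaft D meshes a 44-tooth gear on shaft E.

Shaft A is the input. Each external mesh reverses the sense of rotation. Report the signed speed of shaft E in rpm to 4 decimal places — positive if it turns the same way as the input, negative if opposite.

+102.7456 rpm (same as input, |ω| = 102.7456 rpm)

Stage 1 [14T→80T]: ω = 2218.0000×14/80 = 388.1500 rpm, dir flips to −; running = −388.1500
Stage 2 [45T→45T]: ω = 388.1500×45/45 = 388.1500 rpm, dir flips to +; running = +388.1500
Stage 3 [45T→85T]: ω = 388.1500×45/85 = 205.4912 rpm, dir flips to −; running = −205.4912
Stage 4 [22T→44T]: ω = 205.4912×22/44 = 102.7456 rpm, dir flips to +; running = +102.7456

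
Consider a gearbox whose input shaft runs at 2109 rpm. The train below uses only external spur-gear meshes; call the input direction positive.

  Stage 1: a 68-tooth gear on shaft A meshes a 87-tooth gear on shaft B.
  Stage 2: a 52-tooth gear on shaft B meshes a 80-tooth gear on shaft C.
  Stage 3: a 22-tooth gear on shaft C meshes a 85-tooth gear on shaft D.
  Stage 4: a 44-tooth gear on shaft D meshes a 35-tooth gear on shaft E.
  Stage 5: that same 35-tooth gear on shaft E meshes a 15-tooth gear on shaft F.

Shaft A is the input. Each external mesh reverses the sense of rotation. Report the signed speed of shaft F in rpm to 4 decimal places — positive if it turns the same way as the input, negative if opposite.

-813.4760 rpm (opposite to input, |ω| = 813.4760 rpm)

Stage 1 [68T→87T]: ω = 2109.0000×68/87 = 1648.4138 rpm, dir flips to −; running = −1648.4138
Stage 2 [52T→80T]: ω = 1648.4138×52/80 = 1071.4690 rpm, dir flips to +; running = +1071.4690
Stage 3 [22T→85T]: ω = 1071.4690×22/85 = 277.3214 rpm, dir flips to −; running = −277.3214
Stage 4 [44T→35T]: ω = 277.3214×44/35 = 348.6326 rpm, dir flips to +; running = +348.6326
Stage 5 [35T→15T]: ω = 348.6326×35/15 = 813.4760 rpm, dir flips to −; running = −813.4760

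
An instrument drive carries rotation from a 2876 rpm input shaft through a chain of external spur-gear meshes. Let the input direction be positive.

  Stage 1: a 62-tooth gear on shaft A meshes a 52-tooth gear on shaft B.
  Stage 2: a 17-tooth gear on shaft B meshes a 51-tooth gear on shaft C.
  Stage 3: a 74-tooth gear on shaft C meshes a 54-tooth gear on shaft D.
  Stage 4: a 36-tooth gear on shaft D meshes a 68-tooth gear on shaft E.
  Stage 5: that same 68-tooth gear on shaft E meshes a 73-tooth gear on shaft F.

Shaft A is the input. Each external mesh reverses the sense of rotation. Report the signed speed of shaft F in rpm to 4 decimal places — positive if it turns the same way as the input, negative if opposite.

-772.4557 rpm (opposite to input, |ω| = 772.4557 rpm)

Stage 1 [62T→52T]: ω = 2876.0000×62/52 = 3429.0769 rpm, dir flips to −; running = −3429.0769
Stage 2 [17T→51T]: ω = 3429.0769×17/51 = 1143.0256 rpm, dir flips to +; running = +1143.0256
Stage 3 [74T→54T]: ω = 1143.0256×74/54 = 1566.3685 rpm, dir flips to −; running = −1566.3685
Stage 4 [36T→68T]: ω = 1566.3685×36/68 = 829.2539 rpm, dir flips to +; running = +829.2539
Stage 5 [68T→73T]: ω = 829.2539×68/73 = 772.4557 rpm, dir flips to −; running = −772.4557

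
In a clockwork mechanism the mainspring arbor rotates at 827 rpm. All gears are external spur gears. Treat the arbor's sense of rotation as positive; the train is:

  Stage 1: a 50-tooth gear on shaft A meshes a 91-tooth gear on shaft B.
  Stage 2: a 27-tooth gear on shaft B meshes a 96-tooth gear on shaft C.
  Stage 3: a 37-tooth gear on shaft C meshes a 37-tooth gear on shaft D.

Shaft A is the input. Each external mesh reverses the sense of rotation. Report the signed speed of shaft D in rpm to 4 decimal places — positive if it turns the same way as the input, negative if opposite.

Stage 1 [50T→91T]: ω = 827.0000×50/91 = 454.3956 rpm, dir flips to −; running = −454.3956
Stage 2 [27T→96T]: ω = 454.3956×27/96 = 127.7988 rpm, dir flips to +; running = +127.7988
Stage 3 [37T→37T]: ω = 127.7988×37/37 = 127.7988 rpm, dir flips to −; running = −127.7988

-127.7988 rpm (opposite to input, |ω| = 127.7988 rpm)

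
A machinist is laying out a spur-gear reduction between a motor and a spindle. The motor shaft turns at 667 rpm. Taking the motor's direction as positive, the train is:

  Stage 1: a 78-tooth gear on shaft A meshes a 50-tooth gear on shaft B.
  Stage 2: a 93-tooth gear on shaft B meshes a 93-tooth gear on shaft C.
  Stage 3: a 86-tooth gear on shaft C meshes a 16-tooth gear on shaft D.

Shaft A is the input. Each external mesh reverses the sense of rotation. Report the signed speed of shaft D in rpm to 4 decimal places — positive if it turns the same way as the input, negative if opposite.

Stage 1 [78T→50T]: ω = 667.0000×78/50 = 1040.5200 rpm, dir flips to −; running = −1040.5200
Stage 2 [93T→93T]: ω = 1040.5200×93/93 = 1040.5200 rpm, dir flips to +; running = +1040.5200
Stage 3 [86T→16T]: ω = 1040.5200×86/16 = 5592.7950 rpm, dir flips to −; running = −5592.7950

-5592.7950 rpm (opposite to input, |ω| = 5592.7950 rpm)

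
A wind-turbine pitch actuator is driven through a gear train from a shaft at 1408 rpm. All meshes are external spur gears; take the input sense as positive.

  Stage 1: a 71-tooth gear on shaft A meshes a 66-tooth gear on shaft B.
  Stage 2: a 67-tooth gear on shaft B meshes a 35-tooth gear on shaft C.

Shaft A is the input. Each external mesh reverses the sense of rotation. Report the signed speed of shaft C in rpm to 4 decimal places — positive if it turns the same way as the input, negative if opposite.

+2899.5048 rpm (same as input, |ω| = 2899.5048 rpm)

Stage 1 [71T→66T]: ω = 1408.0000×71/66 = 1514.6667 rpm, dir flips to −; running = −1514.6667
Stage 2 [67T→35T]: ω = 1514.6667×67/35 = 2899.5048 rpm, dir flips to +; running = +2899.5048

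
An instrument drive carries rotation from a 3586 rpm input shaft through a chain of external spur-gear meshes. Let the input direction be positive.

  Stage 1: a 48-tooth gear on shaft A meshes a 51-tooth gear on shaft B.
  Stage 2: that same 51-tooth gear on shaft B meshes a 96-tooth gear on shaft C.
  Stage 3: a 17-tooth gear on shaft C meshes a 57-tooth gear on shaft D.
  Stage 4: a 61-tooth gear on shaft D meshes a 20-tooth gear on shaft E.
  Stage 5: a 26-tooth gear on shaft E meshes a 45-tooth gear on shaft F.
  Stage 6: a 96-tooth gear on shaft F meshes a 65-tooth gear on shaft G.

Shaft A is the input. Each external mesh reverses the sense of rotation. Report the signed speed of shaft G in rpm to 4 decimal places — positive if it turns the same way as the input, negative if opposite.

Stage 1 [48T→51T]: ω = 3586.0000×48/51 = 3375.0588 rpm, dir flips to −; running = −3375.0588
Stage 2 [51T→96T]: ω = 3375.0588×51/96 = 1793.0000 rpm, dir flips to +; running = +1793.0000
Stage 3 [17T→57T]: ω = 1793.0000×17/57 = 534.7544 rpm, dir flips to −; running = −534.7544
Stage 4 [61T→20T]: ω = 534.7544×61/20 = 1631.0009 rpm, dir flips to +; running = +1631.0009
Stage 5 [26T→45T]: ω = 1631.0009×26/45 = 942.3561 rpm, dir flips to −; running = −942.3561
Stage 6 [96T→65T]: ω = 942.3561×96/65 = 1391.7874 rpm, dir flips to +; running = +1391.7874

+1391.7874 rpm (same as input, |ω| = 1391.7874 rpm)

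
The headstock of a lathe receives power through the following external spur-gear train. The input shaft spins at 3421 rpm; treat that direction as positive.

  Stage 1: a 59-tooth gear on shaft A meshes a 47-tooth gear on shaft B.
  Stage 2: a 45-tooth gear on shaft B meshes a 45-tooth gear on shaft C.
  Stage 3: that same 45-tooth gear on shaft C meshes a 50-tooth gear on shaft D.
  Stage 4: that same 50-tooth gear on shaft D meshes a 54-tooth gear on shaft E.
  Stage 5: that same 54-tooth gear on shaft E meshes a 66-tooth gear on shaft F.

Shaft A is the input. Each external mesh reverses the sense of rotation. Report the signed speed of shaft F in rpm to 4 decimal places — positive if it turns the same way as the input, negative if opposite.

-2928.0319 rpm (opposite to input, |ω| = 2928.0319 rpm)

Stage 1 [59T→47T]: ω = 3421.0000×59/47 = 4294.4468 rpm, dir flips to −; running = −4294.4468
Stage 2 [45T→45T]: ω = 4294.4468×45/45 = 4294.4468 rpm, dir flips to +; running = +4294.4468
Stage 3 [45T→50T]: ω = 4294.4468×45/50 = 3865.0021 rpm, dir flips to −; running = −3865.0021
Stage 4 [50T→54T]: ω = 3865.0021×50/54 = 3578.7057 rpm, dir flips to +; running = +3578.7057
Stage 5 [54T→66T]: ω = 3578.7057×54/66 = 2928.0319 rpm, dir flips to −; running = −2928.0319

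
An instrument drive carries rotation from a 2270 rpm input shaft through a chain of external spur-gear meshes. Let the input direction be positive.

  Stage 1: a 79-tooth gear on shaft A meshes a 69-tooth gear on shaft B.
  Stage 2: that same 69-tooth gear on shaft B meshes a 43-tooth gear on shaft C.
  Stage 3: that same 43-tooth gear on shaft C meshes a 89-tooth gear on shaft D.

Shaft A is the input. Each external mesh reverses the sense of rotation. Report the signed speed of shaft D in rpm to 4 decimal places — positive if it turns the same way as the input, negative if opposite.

Stage 1 [79T→69T]: ω = 2270.0000×79/69 = 2598.9855 rpm, dir flips to −; running = −2598.9855
Stage 2 [69T→43T]: ω = 2598.9855×69/43 = 4170.4651 rpm, dir flips to +; running = +4170.4651
Stage 3 [43T→89T]: ω = 4170.4651×43/89 = 2014.9438 rpm, dir flips to −; running = −2014.9438

-2014.9438 rpm (opposite to input, |ω| = 2014.9438 rpm)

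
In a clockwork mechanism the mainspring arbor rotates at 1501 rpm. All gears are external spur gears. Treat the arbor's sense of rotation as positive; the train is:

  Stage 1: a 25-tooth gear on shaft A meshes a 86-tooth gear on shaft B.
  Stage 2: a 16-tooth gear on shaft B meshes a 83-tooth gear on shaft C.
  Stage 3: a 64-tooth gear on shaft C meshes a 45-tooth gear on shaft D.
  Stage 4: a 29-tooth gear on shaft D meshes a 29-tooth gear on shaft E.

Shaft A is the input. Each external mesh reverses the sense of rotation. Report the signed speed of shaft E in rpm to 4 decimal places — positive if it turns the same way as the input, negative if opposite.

+119.6277 rpm (same as input, |ω| = 119.6277 rpm)

Stage 1 [25T→86T]: ω = 1501.0000×25/86 = 436.3372 rpm, dir flips to −; running = −436.3372
Stage 2 [16T→83T]: ω = 436.3372×16/83 = 84.1132 rpm, dir flips to +; running = +84.1132
Stage 3 [64T→45T]: ω = 84.1132×64/45 = 119.6277 rpm, dir flips to −; running = −119.6277
Stage 4 [29T→29T]: ω = 119.6277×29/29 = 119.6277 rpm, dir flips to +; running = +119.6277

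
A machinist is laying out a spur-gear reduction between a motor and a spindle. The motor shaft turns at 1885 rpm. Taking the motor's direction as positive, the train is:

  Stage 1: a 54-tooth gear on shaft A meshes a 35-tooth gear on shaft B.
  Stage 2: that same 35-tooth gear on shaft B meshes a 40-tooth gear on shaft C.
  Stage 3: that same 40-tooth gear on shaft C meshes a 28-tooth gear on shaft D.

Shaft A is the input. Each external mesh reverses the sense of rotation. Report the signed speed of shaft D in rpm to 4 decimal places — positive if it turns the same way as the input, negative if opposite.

-3635.3571 rpm (opposite to input, |ω| = 3635.3571 rpm)

Stage 1 [54T→35T]: ω = 1885.0000×54/35 = 2908.2857 rpm, dir flips to −; running = −2908.2857
Stage 2 [35T→40T]: ω = 2908.2857×35/40 = 2544.7500 rpm, dir flips to +; running = +2544.7500
Stage 3 [40T→28T]: ω = 2544.7500×40/28 = 3635.3571 rpm, dir flips to −; running = −3635.3571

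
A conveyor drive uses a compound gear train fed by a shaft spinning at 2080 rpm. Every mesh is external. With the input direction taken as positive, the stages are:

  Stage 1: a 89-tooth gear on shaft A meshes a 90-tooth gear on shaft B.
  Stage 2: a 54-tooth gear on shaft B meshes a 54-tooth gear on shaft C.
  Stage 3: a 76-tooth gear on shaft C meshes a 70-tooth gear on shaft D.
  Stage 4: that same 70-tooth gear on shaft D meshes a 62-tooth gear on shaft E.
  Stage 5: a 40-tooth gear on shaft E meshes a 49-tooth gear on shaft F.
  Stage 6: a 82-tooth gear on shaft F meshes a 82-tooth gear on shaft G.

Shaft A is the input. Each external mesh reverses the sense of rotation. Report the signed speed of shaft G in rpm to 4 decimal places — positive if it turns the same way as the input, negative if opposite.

Stage 1 [89T→90T]: ω = 2080.0000×89/90 = 2056.8889 rpm, dir flips to −; running = −2056.8889
Stage 2 [54T→54T]: ω = 2056.8889×54/54 = 2056.8889 rpm, dir flips to +; running = +2056.8889
Stage 3 [76T→70T]: ω = 2056.8889×76/70 = 2233.1937 rpm, dir flips to −; running = −2233.1937
Stage 4 [70T→62T]: ω = 2233.1937×70/62 = 2521.3477 rpm, dir flips to +; running = +2521.3477
Stage 5 [40T→49T]: ω = 2521.3477×40/49 = 2058.2430 rpm, dir flips to −; running = −2058.2430
Stage 6 [82T→82T]: ω = 2058.2430×82/82 = 2058.2430 rpm, dir flips to +; running = +2058.2430

+2058.2430 rpm (same as input, |ω| = 2058.2430 rpm)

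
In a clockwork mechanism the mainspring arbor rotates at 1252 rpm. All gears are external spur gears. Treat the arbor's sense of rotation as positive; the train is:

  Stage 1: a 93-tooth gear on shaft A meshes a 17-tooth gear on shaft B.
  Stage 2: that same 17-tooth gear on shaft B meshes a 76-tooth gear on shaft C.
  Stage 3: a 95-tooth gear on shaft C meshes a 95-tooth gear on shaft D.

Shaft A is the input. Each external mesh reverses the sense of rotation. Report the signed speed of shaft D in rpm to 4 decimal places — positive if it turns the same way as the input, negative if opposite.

Stage 1 [93T→17T]: ω = 1252.0000×93/17 = 6849.1765 rpm, dir flips to −; running = −6849.1765
Stage 2 [17T→76T]: ω = 6849.1765×17/76 = 1532.0526 rpm, dir flips to +; running = +1532.0526
Stage 3 [95T→95T]: ω = 1532.0526×95/95 = 1532.0526 rpm, dir flips to −; running = −1532.0526

-1532.0526 rpm (opposite to input, |ω| = 1532.0526 rpm)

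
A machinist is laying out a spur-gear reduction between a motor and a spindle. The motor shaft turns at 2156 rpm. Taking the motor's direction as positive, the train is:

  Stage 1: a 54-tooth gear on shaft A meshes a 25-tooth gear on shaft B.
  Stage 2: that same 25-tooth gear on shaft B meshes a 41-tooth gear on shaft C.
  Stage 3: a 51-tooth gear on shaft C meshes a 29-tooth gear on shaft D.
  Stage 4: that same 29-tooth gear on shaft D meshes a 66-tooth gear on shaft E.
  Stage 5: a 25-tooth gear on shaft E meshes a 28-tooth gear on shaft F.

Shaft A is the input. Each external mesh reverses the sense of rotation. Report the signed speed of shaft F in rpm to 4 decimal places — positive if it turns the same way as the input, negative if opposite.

Stage 1 [54T→25T]: ω = 2156.0000×54/25 = 4656.9600 rpm, dir flips to −; running = −4656.9600
Stage 2 [25T→41T]: ω = 4656.9600×25/41 = 2839.6098 rpm, dir flips to +; running = +2839.6098
Stage 3 [51T→29T]: ω = 2839.6098×51/29 = 4993.7965 rpm, dir flips to −; running = −4993.7965
Stage 4 [29T→66T]: ω = 4993.7965×29/66 = 2194.2439 rpm, dir flips to +; running = +2194.2439
Stage 5 [25T→28T]: ω = 2194.2439×25/28 = 1959.1463 rpm, dir flips to −; running = −1959.1463

-1959.1463 rpm (opposite to input, |ω| = 1959.1463 rpm)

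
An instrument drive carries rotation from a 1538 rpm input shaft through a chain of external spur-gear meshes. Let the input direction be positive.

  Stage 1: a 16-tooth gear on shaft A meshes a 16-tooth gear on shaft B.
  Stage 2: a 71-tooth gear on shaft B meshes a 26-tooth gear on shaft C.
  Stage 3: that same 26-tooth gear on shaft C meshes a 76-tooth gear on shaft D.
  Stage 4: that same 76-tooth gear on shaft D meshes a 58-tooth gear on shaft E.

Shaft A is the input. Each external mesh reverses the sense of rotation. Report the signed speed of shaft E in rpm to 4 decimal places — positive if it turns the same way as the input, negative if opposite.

+1882.7241 rpm (same as input, |ω| = 1882.7241 rpm)

Stage 1 [16T→16T]: ω = 1538.0000×16/16 = 1538.0000 rpm, dir flips to −; running = −1538.0000
Stage 2 [71T→26T]: ω = 1538.0000×71/26 = 4199.9231 rpm, dir flips to +; running = +4199.9231
Stage 3 [26T→76T]: ω = 4199.9231×26/76 = 1436.8158 rpm, dir flips to −; running = −1436.8158
Stage 4 [76T→58T]: ω = 1436.8158×76/58 = 1882.7241 rpm, dir flips to +; running = +1882.7241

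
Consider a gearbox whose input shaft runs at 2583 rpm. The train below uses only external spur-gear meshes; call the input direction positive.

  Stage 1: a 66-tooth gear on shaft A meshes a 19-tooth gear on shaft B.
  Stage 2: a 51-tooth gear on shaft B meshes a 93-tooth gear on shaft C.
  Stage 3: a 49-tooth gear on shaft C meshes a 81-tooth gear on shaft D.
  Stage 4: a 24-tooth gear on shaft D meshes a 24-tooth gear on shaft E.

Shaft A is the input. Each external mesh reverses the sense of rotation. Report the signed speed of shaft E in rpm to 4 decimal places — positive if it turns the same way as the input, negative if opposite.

+2976.5490 rpm (same as input, |ω| = 2976.5490 rpm)

Stage 1 [66T→19T]: ω = 2583.0000×66/19 = 8972.5263 rpm, dir flips to −; running = −8972.5263
Stage 2 [51T→93T]: ω = 8972.5263×51/93 = 4920.4177 rpm, dir flips to +; running = +4920.4177
Stage 3 [49T→81T]: ω = 4920.4177×49/81 = 2976.5490 rpm, dir flips to −; running = −2976.5490
Stage 4 [24T→24T]: ω = 2976.5490×24/24 = 2976.5490 rpm, dir flips to +; running = +2976.5490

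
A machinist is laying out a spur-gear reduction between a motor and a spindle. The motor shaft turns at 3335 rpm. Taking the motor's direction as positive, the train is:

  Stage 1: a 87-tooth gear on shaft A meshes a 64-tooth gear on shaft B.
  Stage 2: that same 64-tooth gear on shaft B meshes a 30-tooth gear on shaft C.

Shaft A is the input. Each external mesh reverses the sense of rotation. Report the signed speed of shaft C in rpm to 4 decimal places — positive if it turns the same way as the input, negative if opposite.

+9671.5000 rpm (same as input, |ω| = 9671.5000 rpm)

Stage 1 [87T→64T]: ω = 3335.0000×87/64 = 4533.5156 rpm, dir flips to −; running = −4533.5156
Stage 2 [64T→30T]: ω = 4533.5156×64/30 = 9671.5000 rpm, dir flips to +; running = +9671.5000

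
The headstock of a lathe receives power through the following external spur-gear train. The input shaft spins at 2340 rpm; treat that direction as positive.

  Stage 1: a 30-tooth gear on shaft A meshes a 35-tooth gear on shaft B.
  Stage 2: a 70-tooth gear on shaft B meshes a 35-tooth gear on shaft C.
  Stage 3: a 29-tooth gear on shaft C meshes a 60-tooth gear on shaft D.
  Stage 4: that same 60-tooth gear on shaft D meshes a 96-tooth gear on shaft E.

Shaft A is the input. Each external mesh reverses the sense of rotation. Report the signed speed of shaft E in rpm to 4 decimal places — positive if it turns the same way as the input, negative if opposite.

+1211.7857 rpm (same as input, |ω| = 1211.7857 rpm)

Stage 1 [30T→35T]: ω = 2340.0000×30/35 = 2005.7143 rpm, dir flips to −; running = −2005.7143
Stage 2 [70T→35T]: ω = 2005.7143×70/35 = 4011.4286 rpm, dir flips to +; running = +4011.4286
Stage 3 [29T→60T]: ω = 4011.4286×29/60 = 1938.8571 rpm, dir flips to −; running = −1938.8571
Stage 4 [60T→96T]: ω = 1938.8571×60/96 = 1211.7857 rpm, dir flips to +; running = +1211.7857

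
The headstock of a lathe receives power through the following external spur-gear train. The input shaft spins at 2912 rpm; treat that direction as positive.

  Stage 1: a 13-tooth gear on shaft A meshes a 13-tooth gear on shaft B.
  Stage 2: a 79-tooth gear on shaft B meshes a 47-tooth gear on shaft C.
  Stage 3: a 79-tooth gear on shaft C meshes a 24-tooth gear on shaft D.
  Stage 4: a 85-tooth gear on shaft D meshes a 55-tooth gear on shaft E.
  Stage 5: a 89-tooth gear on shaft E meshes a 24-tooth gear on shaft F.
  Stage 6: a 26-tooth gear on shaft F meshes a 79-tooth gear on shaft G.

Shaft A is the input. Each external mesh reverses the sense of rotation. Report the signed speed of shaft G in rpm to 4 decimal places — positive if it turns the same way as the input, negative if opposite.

+30389.0911 rpm (same as input, |ω| = 30389.0911 rpm)

Stage 1 [13T→13T]: ω = 2912.0000×13/13 = 2912.0000 rpm, dir flips to −; running = −2912.0000
Stage 2 [79T→47T]: ω = 2912.0000×79/47 = 4894.6383 rpm, dir flips to +; running = +4894.6383
Stage 3 [79T→24T]: ω = 4894.6383×79/24 = 16111.5177 rpm, dir flips to −; running = −16111.5177
Stage 4 [85T→55T]: ω = 16111.5177×85/55 = 24899.6183 rpm, dir flips to +; running = +24899.6183
Stage 5 [89T→24T]: ω = 24899.6183×89/24 = 92336.0846 rpm, dir flips to −; running = −92336.0846
Stage 6 [26T→79T]: ω = 92336.0846×26/79 = 30389.0911 rpm, dir flips to +; running = +30389.0911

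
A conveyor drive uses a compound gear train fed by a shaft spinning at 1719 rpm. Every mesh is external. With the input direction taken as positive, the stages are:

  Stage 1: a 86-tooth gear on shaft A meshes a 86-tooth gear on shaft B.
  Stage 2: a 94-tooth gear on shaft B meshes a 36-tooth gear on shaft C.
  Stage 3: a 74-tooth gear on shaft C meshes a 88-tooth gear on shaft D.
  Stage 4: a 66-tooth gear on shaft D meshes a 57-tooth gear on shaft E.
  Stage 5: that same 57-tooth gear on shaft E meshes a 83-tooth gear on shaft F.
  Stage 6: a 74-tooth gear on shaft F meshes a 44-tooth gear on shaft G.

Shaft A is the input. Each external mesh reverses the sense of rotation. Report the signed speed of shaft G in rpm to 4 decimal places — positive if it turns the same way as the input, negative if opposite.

+5047.7189 rpm (same as input, |ω| = 5047.7189 rpm)

Stage 1 [86T→86T]: ω = 1719.0000×86/86 = 1719.0000 rpm, dir flips to −; running = −1719.0000
Stage 2 [94T→36T]: ω = 1719.0000×94/36 = 4488.5000 rpm, dir flips to +; running = +4488.5000
Stage 3 [74T→88T]: ω = 4488.5000×74/88 = 3774.4205 rpm, dir flips to −; running = −3774.4205
Stage 4 [66T→57T]: ω = 3774.4205×66/57 = 4370.3816 rpm, dir flips to +; running = +4370.3816
Stage 5 [57T→83T]: ω = 4370.3816×57/83 = 3001.3464 rpm, dir flips to −; running = −3001.3464
Stage 6 [74T→44T]: ω = 3001.3464×74/44 = 5047.7189 rpm, dir flips to +; running = +5047.7189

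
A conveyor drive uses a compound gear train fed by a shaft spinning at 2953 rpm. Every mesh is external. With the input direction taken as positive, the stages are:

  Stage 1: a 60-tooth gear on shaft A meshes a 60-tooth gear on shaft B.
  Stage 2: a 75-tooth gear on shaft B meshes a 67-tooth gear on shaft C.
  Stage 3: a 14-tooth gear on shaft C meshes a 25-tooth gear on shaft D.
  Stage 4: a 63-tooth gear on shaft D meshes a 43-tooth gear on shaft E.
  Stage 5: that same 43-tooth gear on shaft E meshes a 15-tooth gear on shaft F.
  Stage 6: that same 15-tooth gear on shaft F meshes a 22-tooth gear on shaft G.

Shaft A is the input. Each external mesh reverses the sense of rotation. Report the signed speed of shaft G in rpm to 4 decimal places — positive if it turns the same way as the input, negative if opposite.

Stage 1 [60T→60T]: ω = 2953.0000×60/60 = 2953.0000 rpm, dir flips to −; running = −2953.0000
Stage 2 [75T→67T]: ω = 2953.0000×75/67 = 3305.5970 rpm, dir flips to +; running = +3305.5970
Stage 3 [14T→25T]: ω = 3305.5970×14/25 = 1851.1343 rpm, dir flips to −; running = −1851.1343
Stage 4 [63T→43T]: ω = 1851.1343×63/43 = 2712.1270 rpm, dir flips to +; running = +2712.1270
Stage 5 [43T→15T]: ω = 2712.1270×43/15 = 7774.7642 rpm, dir flips to −; running = −7774.7642
Stage 6 [15T→22T]: ω = 7774.7642×15/22 = 5300.9756 rpm, dir flips to +; running = +5300.9756

+5300.9756 rpm (same as input, |ω| = 5300.9756 rpm)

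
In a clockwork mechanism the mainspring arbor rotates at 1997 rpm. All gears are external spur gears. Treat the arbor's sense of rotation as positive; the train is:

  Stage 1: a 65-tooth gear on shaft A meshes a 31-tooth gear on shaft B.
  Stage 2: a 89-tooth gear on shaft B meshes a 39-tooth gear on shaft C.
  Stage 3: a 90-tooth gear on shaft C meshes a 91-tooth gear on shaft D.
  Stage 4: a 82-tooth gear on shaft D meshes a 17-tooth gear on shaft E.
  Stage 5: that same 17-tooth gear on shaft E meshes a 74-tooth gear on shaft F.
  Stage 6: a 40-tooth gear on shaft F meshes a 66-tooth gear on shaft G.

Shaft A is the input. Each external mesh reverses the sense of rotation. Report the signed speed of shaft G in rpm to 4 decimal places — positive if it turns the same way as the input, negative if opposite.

+6346.7944 rpm (same as input, |ω| = 6346.7944 rpm)

Stage 1 [65T→31T]: ω = 1997.0000×65/31 = 4187.2581 rpm, dir flips to −; running = −4187.2581
Stage 2 [89T→39T]: ω = 4187.2581×89/39 = 9555.5376 rpm, dir flips to +; running = +9555.5376
Stage 3 [90T→91T]: ω = 9555.5376×90/91 = 9450.5317 rpm, dir flips to −; running = −9450.5317
Stage 4 [82T→17T]: ω = 9450.5317×82/17 = 45584.9177 rpm, dir flips to +; running = +45584.9177
Stage 5 [17T→74T]: ω = 45584.9177×17/74 = 10472.2108 rpm, dir flips to −; running = −10472.2108
Stage 6 [40T→66T]: ω = 10472.2108×40/66 = 6346.7944 rpm, dir flips to +; running = +6346.7944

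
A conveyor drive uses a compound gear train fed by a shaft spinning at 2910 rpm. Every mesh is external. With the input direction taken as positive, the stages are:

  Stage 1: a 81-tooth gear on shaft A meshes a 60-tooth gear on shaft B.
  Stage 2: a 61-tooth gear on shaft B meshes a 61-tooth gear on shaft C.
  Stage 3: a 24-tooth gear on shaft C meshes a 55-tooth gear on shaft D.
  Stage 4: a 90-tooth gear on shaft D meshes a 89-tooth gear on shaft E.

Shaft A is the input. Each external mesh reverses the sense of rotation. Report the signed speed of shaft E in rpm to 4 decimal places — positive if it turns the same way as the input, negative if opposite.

+1733.5158 rpm (same as input, |ω| = 1733.5158 rpm)

Stage 1 [81T→60T]: ω = 2910.0000×81/60 = 3928.5000 rpm, dir flips to −; running = −3928.5000
Stage 2 [61T→61T]: ω = 3928.5000×61/61 = 3928.5000 rpm, dir flips to +; running = +3928.5000
Stage 3 [24T→55T]: ω = 3928.5000×24/55 = 1714.2545 rpm, dir flips to −; running = −1714.2545
Stage 4 [90T→89T]: ω = 1714.2545×90/89 = 1733.5158 rpm, dir flips to +; running = +1733.5158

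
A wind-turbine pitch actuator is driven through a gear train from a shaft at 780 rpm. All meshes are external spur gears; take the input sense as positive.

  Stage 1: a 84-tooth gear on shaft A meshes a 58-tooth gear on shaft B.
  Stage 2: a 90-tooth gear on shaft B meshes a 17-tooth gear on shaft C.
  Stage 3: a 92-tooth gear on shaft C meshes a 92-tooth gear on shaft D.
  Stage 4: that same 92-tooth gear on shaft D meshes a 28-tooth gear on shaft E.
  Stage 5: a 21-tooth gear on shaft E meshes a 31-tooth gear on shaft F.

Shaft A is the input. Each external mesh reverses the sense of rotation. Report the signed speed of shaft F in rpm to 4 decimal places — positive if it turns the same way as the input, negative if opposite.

Stage 1 [84T→58T]: ω = 780.0000×84/58 = 1129.6552 rpm, dir flips to −; running = −1129.6552
Stage 2 [90T→17T]: ω = 1129.6552×90/17 = 5980.5274 rpm, dir flips to +; running = +5980.5274
Stage 3 [92T→92T]: ω = 5980.5274×92/92 = 5980.5274 rpm, dir flips to −; running = −5980.5274
Stage 4 [92T→28T]: ω = 5980.5274×92/28 = 19650.3043 rpm, dir flips to +; running = +19650.3043
Stage 5 [21T→31T]: ω = 19650.3043×21/31 = 13311.4964 rpm, dir flips to −; running = −13311.4964

-13311.4964 rpm (opposite to input, |ω| = 13311.4964 rpm)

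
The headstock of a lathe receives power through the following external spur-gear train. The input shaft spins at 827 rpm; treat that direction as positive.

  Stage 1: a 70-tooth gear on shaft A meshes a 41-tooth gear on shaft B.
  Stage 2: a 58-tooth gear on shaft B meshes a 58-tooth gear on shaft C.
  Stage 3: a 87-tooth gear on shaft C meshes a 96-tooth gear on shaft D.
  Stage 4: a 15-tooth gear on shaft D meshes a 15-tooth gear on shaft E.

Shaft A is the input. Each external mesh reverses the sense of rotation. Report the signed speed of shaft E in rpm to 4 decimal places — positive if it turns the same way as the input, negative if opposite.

Stage 1 [70T→41T]: ω = 827.0000×70/41 = 1411.9512 rpm, dir flips to −; running = −1411.9512
Stage 2 [58T→58T]: ω = 1411.9512×58/58 = 1411.9512 rpm, dir flips to +; running = +1411.9512
Stage 3 [87T→96T]: ω = 1411.9512×87/96 = 1279.5808 rpm, dir flips to −; running = −1279.5808
Stage 4 [15T→15T]: ω = 1279.5808×15/15 = 1279.5808 rpm, dir flips to +; running = +1279.5808

+1279.5808 rpm (same as input, |ω| = 1279.5808 rpm)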